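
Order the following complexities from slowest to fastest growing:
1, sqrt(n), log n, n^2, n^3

Ordered by growth rate: 1 < log n < sqrt(n) < n^2 < n^3.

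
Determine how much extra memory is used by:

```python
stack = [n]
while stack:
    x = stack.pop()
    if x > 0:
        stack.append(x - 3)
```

Space complexity: O(1).
Only a constant amount of auxiliary storage is used; nothing grows with n.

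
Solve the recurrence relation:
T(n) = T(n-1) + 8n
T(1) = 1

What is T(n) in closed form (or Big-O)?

Unrolling: T(n) = 1 + 8*(2 + 3 + ... + n) = 1 + 8*(n(n+1)/2 - 1) = O(n^2).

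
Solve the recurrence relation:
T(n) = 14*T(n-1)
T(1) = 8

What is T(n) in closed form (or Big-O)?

Each step multiplies by 14. T(n) = T(1)*14^(n-1) = 8*14^(n-1).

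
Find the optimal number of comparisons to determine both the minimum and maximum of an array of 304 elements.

Naive approach: 606 comparisons (303 for max + 303 for min).
Optimal: Compare elements in pairs first (floor(n/2) = 152 comparisons), then find max among winners and min among losers (151 comparisons each).
Total: ceil(3n/2) - 2 = 454 comparisons. An adversary argument shows this is also a lower bound.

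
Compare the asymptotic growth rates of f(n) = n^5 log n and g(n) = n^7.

g(n) = n^7 grows faster: n^7 / (n^5 log n) = n^2/log n -> infinity.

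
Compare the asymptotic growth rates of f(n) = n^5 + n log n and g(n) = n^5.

f(n) = n^5 + n log n and g(n) = n^5 are Theta of each other: the lower-order n log n term is o(n^5); both are Theta(n^5).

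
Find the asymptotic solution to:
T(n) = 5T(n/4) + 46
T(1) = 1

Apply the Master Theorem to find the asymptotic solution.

a=5, b=4, f(n)=46. log_4(5) = 1.161. Case 1 of Master Theorem: T(n) = O(n^1.161).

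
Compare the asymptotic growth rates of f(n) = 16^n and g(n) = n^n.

g(n) = n^n grows faster: n^n / 16^n = (n/16)^n -> infinity once n > 16.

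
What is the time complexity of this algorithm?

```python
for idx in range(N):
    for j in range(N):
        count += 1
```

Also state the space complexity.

Time complexity: O(n^2).
Space complexity: O(1).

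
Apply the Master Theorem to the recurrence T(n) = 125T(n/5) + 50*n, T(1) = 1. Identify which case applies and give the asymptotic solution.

a=125, b=5, f(n)=50*n.
log_5(125) = 3 > 1.
Since f(n) = O(n^1) is polynomially smaller than n^3, Case 1 applies.
T(n) = Theta(n^3).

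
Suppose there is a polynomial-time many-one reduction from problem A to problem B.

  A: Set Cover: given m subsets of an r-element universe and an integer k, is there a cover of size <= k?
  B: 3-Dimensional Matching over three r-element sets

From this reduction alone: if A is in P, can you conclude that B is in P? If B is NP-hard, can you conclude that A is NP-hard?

A poly-time reduction A <=_p B transfers tractability DOWN (B easy => A easy) and hardness UP (A hard => B hard), not the reverse.
From A in P, the reduction alone does NOT give B in P: any problem in P trivially reduces to SAT, yet SAT is not known to be in P.
From B NP-hard, the reduction alone does NOT give A NP-hard: again, easy problems reduce to hard ones.
(Here in fact A is NP-complete and B is NP-complete.)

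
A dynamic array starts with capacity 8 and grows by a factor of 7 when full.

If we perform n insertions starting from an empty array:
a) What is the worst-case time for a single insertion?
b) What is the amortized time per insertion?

(a) Worst-case single insertion: O(n) -- when the array is full at capacity c, the resize copies all c elements, and c can be Theta(n).
(b) Resizes happen at sizes 8, 56, 392, ... Total copy cost for n insertions: 8 + 56 + ... = O(n) (geometric series with ratio 1/7). Amortized cost per insertion: O(n)/n = O(1).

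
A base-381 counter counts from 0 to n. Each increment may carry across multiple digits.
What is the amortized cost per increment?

Digit at position i changes every 381^i increments. Total digit changes over n increments: n * 381/(381-1) = O(n). Amortized: O(1).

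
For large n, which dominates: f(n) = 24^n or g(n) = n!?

g(n) = n! grows faster: n!/24^n -> infinity by Stirling.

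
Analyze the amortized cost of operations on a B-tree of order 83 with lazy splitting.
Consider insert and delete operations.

In a B-tree of order 83, a node splits when it has 83 keys. With lazy splitting, we use potential Phi = number of full nodes + number of near-empty nodes. Each split costs O(1) but reduces potential. Between splits, at least 41 insertions must occur in that node. Amortized structural cost is O(1) per operation, plus O(log_83 n) traversal.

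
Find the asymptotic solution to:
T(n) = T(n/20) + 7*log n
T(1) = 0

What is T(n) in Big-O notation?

Each of the log_20(n) levels adds O(log n). T(n) = O(log^2 n).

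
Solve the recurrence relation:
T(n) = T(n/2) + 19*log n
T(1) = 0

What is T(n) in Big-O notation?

Each of the log_2(n) levels adds O(log n). T(n) = O(log^2 n).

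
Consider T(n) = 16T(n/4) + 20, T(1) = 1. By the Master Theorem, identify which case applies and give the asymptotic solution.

a=16, b=4, f(n)=20.
log_4(16) = 2 > 0.
Since f(n) = O(n^0) is polynomially smaller than n^2, Case 1 applies.
T(n) = Theta(n^2).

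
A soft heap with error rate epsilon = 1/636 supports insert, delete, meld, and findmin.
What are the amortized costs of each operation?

Soft heaps (Chazelle) allow up to an epsilon = 1/636 fraction of elements to have corrupted (raised) keys. Insert is O(log(1/epsilon)) = O(log 636) amortized -- the structure maintains heap-ordered binary trees of rank bounded by O(log(1/epsilon)). Meld concatenates root lists: O(1) amortized. Delete and findmin are O(1) amortized.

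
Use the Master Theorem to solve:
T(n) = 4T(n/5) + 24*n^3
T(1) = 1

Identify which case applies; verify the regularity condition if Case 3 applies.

a=4, b=5, f(n)=24*n^3.
log_5(4) = 0.8614 < 3.
f(n) = Omega(n^(0.8614+epsilon)) for some epsilon > 0, so Case 3 is the candidate.
Regularity: a*f(n/b) = 4*24*(n/5)^3 = (4/125)*24*n^3 <= c*f(n) with c = 4/125 < 1. Satisfied.
Case 3: T(n) = Theta(n^3).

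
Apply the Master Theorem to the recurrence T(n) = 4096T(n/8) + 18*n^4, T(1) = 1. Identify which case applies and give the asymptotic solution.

a=4096, b=8, f(n)=18*n^4.
log_8(4096) = 4, so n^(log_b(a)) = n^4.
f(n) = Theta(n^4), so Case 2 applies.
T(n) = Theta(n^4 log n).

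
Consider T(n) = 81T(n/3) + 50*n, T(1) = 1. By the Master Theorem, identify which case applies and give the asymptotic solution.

a=81, b=3, f(n)=50*n.
log_3(81) = 4 > 1.
Since f(n) = O(n^1) is polynomially smaller than n^4, Case 1 applies.
T(n) = Theta(n^4).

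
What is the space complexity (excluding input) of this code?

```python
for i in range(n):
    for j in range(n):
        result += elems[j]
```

Space complexity: O(1).
Only a constant amount of auxiliary storage is used; nothing grows with n.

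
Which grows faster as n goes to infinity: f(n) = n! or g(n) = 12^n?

f(n) = n! grows faster: by Stirling n! ~ (n/e)^n sqrt(2*pi*n); (n/e)^n eventually dominates 12^n.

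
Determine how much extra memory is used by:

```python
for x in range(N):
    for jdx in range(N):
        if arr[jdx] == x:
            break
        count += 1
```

Space complexity: O(1).
Only a constant amount of auxiliary storage is used; nothing grows with n.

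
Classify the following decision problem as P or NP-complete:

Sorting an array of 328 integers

This problem is in P: merge sort runs in O(n log n).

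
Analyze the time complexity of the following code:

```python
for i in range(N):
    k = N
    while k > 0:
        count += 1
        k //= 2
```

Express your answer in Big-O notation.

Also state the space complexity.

Time complexity: O(n log n).
Space complexity: O(1).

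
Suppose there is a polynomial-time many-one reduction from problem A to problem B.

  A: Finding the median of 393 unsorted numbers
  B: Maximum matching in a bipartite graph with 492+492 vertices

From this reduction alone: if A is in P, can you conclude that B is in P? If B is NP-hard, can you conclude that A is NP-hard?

A poly-time reduction A <=_p B transfers tractability DOWN (B easy => A easy) and hardness UP (A hard => B hard), not the reverse.
From A in P, the reduction alone does NOT give B in P: any problem in P trivially reduces to SAT, yet SAT is not known to be in P.
From B NP-hard, the reduction alone does NOT give A NP-hard: again, easy problems reduce to hard ones.
(Here in fact A is P and B is P.)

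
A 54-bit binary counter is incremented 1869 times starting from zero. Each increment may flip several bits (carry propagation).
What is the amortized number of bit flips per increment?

Bit i flips on every 2^i-th increment, so over 1869 increments bit i flips floor(1869/2^i) times. Summing over i: total flips < 2 * 1869. Amortized: < 2 = O(1) per increment.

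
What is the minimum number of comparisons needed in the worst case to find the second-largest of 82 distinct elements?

Lower bound: finding the max needs 82-1 comparisons. By the adversary weight-doubling argument, the max must personally win >= ceil(log_2(82)) = 7 comparisons; the 2nd-largest is among those 7 losers, needing 7-1 more comparisons. Total >= 82-1 + 7-1 = 87. A balanced knockout tournament achieves this.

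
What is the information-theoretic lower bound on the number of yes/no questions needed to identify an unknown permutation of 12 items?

There are 12! = 479001600 permutations. Each yes/no question gives at most 1 bit, so at least ceil(log_2(479001600)) = 29 questions are needed.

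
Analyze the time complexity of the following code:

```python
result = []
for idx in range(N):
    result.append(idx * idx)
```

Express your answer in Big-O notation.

Time complexity: O(n).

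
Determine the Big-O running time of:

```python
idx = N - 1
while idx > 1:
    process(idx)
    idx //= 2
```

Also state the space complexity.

Time complexity: O(log n).
Space complexity: O(1).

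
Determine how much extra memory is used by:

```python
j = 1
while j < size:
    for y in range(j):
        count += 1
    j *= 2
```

Space complexity: O(1).
Only a constant amount of auxiliary storage is used; nothing grows with n.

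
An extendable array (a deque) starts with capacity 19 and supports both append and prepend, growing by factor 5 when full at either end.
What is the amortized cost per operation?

Growth at either end copies all elements; capacities form a geometric sequence with ratio 5, so total copy cost over n operations is O(n) (two geometric series). Amortized O(1).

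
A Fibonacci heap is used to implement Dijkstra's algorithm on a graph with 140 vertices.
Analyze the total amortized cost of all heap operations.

Dijkstra performs 140 insert, 140 extract-min, and at most E decrease-key operations. With Fibonacci heap: insert O(1) amortized, extract-min O(log n) amortized, decrease-key O(1) amortized. Total with n = 140: O(n * 1 + n * log n + E * 1) = O(n log n + E).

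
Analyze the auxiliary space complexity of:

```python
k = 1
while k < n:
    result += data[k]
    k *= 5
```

Space complexity: O(1).
Only a constant amount of auxiliary storage is used; nothing grows with n.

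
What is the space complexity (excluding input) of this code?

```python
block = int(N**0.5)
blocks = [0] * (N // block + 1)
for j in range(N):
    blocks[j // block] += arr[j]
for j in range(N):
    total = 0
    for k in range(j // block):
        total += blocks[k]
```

Space complexity: O(sqrt(n)).
Storage scales with sqrt(n).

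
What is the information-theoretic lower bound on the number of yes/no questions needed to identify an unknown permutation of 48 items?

There are 48! = 12413915592536072670862289047373375038521486354677760000000000 permutations. Each yes/no question gives at most 1 bit, so at least ceil(log_2(12413915592536072670862289047373375038521486354677760000000000)) = 203 questions are needed.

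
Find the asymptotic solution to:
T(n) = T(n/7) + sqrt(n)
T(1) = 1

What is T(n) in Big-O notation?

Each level contributes sqrt(n/7^k). Geometric series with ratio 1/sqrt(7) < 1 sums to O(sqrt(n)).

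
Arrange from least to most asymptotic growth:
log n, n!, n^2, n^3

Ordered by growth rate: log n < n^2 < n^3 < n!.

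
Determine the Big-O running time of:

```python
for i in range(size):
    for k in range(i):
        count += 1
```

Time complexity: O(n^2).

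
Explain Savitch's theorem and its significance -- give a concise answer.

Savitch's theorem states that NSPACE(f(n)) is contained in DSPACE(f(n)^2) for f(n) >= log n. In particular, NPSPACE = PSPACE, meaning nondeterminism does not significantly help for space-bounded computation. This contrasts with time, where we do not know if P = NP.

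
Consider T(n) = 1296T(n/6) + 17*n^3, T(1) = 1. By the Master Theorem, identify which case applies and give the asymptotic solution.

a=1296, b=6, f(n)=17*n^3.
log_6(1296) = 4 > 3.
Since f(n) = O(n^3) is polynomially smaller than n^4, Case 1 applies.
T(n) = Theta(n^4).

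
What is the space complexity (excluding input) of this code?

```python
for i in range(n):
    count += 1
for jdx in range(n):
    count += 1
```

Space complexity: O(1).
Only a constant amount of auxiliary storage is used; nothing grows with n.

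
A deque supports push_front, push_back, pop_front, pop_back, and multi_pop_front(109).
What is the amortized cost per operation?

Assign 2 credits to each push operation. A pop uses 1 saved credit. multi_pop_front(109) uses up to 109 saved credits from previous pushes. Credits never go negative. Amortized cost is O(1).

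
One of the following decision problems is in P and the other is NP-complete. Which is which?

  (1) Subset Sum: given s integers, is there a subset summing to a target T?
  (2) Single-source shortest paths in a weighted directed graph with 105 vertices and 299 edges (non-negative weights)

(1) is NP-complete: one of Karp's 21 NP-complete problems.
(2) is P: Dijkstra's algorithm runs in O((V+E) log V).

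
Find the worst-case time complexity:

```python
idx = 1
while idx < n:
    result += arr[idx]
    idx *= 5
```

Time complexity: O(log n).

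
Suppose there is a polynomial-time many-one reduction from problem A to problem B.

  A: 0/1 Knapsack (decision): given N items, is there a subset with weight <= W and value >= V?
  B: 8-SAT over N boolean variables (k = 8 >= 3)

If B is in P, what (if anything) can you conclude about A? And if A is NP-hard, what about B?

A poly-time reduction A <=_p B means any A-instance can be transformed to a B-instance in poly time.
If B is in P: compose the reduction with B's poly-time algorithm to solve A in poly time, so A is in P.
If A is NP-hard: every NP problem reduces to A, which reduces to B; composing reductions, every NP problem reduces to B, so B is NP-hard.
(Here in fact A is NP-complete and B is NP-complete.)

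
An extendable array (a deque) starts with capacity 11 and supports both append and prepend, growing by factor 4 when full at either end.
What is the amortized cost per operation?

Growth at either end copies all elements; capacities form a geometric sequence with ratio 4, so total copy cost over n operations is O(n) (two geometric series). Amortized O(1).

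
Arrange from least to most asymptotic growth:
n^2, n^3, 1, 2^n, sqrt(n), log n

Ordered by growth rate: 1 < log n < sqrt(n) < n^2 < n^3 < 2^n.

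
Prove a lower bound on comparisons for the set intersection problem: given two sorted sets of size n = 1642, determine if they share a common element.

For two sorted arrays of size n = 1642, any correct algorithm must examine Omega(n) elements. If fewer are examined, an adversary places a common element in an unexamined gap. A merge-based scan achieves O(n), so the bound is tight.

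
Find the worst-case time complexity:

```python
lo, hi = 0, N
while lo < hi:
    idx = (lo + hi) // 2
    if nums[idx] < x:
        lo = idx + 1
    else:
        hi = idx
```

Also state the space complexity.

Time complexity: O(log n).
Space complexity: O(1).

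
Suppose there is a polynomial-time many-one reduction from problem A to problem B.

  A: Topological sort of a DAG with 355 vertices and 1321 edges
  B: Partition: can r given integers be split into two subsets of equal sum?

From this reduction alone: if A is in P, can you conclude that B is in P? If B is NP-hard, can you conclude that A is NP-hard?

A poly-time reduction A <=_p B transfers tractability DOWN (B easy => A easy) and hardness UP (A hard => B hard), not the reverse.
From A in P, the reduction alone does NOT give B in P: any problem in P trivially reduces to SAT, yet SAT is not known to be in P.
From B NP-hard, the reduction alone does NOT give A NP-hard: again, easy problems reduce to hard ones.
(Here in fact A is P and B is NP-complete.)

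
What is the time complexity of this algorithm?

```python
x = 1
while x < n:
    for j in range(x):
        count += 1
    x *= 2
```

Time complexity: O(n).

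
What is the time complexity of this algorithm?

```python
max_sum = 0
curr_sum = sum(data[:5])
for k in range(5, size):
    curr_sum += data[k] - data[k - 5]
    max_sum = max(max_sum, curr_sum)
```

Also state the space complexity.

Time complexity: O(n).
Space complexity: O(1).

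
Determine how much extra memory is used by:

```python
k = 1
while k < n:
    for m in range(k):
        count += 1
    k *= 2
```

Space complexity: O(1).
Only a constant amount of auxiliary storage is used; nothing grows with n.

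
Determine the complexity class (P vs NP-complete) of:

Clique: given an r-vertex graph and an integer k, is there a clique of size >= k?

This problem is NP-complete: complement of Independent Set / Vertex Cover (with k part of the input).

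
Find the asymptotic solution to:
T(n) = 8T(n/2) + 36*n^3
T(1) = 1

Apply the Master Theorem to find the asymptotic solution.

a=8, b=2, f(n)=36*n^3. log_2(8) = 3. Case 2: T(n) = O(n^3 log n).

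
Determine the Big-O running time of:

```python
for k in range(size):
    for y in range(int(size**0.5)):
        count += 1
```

Time complexity: O(n * sqrt(n)).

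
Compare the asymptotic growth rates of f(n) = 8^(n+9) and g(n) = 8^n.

f(n) = 8^(n+9) and g(n) = 8^n are Theta of each other: 8^(n+9) = 8^9 * 8^n = Theta(8^n).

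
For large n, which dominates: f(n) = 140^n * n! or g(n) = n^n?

f(n) = 140^n * n! grows faster: by Stirling n! ~ sqrt(2 pi n)(n/e)^n, so 140^n n! / n^n ~ (140/e)^n sqrt(2 pi n) -> infinity since 140/e > 1.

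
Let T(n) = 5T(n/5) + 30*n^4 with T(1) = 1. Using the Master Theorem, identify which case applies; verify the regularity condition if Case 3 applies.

a=5, b=5, f(n)=30*n^4.
log_5(5) = 1 < 4.
f(n) = Omega(n^(1+epsilon)) for some epsilon > 0, so Case 3 is the candidate.
Regularity: a*f(n/b) = 5*30*(n/5)^4 = (5/625)*30*n^4 <= c*f(n) with c = 5/625 < 1. Satisfied.
Case 3: T(n) = Theta(n^4).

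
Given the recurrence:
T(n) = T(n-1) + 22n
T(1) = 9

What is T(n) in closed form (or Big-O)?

Unrolling: T(n) = 9 + 22*(2 + 3 + ... + n) = 9 + 22*(n(n+1)/2 - 1) = O(n^2).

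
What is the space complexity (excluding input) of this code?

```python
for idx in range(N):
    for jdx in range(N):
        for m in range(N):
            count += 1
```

Space complexity: O(1).
Only a constant amount of auxiliary storage is used; nothing grows with n.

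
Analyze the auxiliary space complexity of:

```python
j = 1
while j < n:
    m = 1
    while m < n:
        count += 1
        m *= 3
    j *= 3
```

Space complexity: O(1).
Only a constant amount of auxiliary storage is used; nothing grows with n.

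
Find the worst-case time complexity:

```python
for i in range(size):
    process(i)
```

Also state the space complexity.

Time complexity: O(n).
Space complexity: O(1).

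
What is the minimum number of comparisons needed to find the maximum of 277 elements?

Finding the maximum requires 276 comparisons. Each comparison eliminates exactly one candidate. With 277 candidates, we need 276 eliminations.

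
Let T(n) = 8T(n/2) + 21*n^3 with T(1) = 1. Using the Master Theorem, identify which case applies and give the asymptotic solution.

a=8, b=2, f(n)=21*n^3.
log_2(8) = 3, so n^(log_b(a)) = n^3.
f(n) = Theta(n^3), so Case 2 applies.
T(n) = Theta(n^3 log n).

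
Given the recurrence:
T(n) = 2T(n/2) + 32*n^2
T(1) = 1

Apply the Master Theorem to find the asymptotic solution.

a=2, b=2, f(n)=32*n^2. log_2(2) = 1 < 2. Case 3: T(n) = O(n^2).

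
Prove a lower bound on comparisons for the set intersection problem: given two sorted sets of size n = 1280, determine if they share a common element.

For two sorted arrays of size n = 1280, any correct algorithm must examine Omega(n) elements. If fewer are examined, an adversary places a common element in an unexamined gap. A merge-based scan achieves O(n), so the bound is tight.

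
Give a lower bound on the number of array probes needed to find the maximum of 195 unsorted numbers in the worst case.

Adversary: any unprobed cell could hold a value larger than everything seen so far. If fewer than 195 cells are probed, the adversary places the max in an unprobed cell. So all 195 cells must be examined; together with 195-1 comparisons this is tight.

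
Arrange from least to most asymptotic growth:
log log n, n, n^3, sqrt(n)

Ordered by growth rate: log log n < sqrt(n) < n < n^3.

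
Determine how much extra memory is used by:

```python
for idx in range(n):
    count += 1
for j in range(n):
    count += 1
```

Space complexity: O(1).
Only a constant amount of auxiliary storage is used; nothing grows with n.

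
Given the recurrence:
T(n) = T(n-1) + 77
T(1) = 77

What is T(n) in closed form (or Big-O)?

Unrolling: T(n) = T(n-1) + 77 = T(n-2) + 2*77 = ... = T(1) + (n-1)*77 = 77 + (n-1)*77 = 77n.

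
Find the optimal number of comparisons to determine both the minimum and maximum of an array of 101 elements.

Naive approach: 200 comparisons (100 for max + 100 for min).
Optimal: Compare elements in pairs first (floor(n/2) = 50 comparisons), then find max among winners and min among losers (50 comparisons each).
Total: ceil(3n/2) - 2 = 150 comparisons. An adversary argument shows this is also a lower bound.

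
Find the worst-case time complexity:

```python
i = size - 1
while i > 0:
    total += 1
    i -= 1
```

Time complexity: O(n).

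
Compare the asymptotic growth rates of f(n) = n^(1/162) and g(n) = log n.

f(n) = n^(1/162) grows faster: any positive power of n dominates log n.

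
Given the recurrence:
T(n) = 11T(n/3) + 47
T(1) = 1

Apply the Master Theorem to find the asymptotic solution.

a=11, b=3, f(n)=47. log_3(11) = 2.183. Case 1 of Master Theorem: T(n) = O(n^2.183).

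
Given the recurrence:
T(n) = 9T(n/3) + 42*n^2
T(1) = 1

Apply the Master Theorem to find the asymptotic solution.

a=9, b=3, f(n)=42*n^2. log_3(9) = 2. Case 2: T(n) = O(n^2 log n).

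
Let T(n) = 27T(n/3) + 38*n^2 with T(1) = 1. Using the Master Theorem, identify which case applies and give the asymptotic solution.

a=27, b=3, f(n)=38*n^2.
log_3(27) = 3 > 2.
Since f(n) = O(n^2) is polynomially smaller than n^3, Case 1 applies.
T(n) = Theta(n^3).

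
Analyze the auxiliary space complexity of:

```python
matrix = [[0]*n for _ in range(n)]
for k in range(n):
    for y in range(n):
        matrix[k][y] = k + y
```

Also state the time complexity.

Space complexity: O(n^2).
A 2D structure of size n x n is allocated.
Time complexity: O(n^2).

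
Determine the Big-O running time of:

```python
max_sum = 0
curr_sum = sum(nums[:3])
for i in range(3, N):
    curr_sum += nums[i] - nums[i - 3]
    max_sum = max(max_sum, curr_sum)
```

Time complexity: O(n).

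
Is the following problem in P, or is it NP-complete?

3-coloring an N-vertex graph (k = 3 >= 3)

This problem is NP-complete: graph k-coloring for k>=3 is NP-complete by reduction from 3-SAT.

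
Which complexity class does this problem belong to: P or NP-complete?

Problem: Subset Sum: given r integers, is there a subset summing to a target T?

This problem is NP-complete: one of Karp's 21 NP-complete problems.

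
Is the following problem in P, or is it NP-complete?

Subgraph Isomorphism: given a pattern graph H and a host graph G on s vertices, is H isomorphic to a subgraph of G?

This problem is NP-complete: generalizes Clique and Hamiltonian Path (pattern size is part of the input).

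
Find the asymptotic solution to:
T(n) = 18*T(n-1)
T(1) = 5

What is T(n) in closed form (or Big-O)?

Each step multiplies by 18. T(n) = T(1)*18^(n-1) = 5*18^(n-1).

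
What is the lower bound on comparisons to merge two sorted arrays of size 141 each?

To merge two sorted arrays of size 141, we need at least 281 comparisons in the worst case. An adversary can force every element to be compared.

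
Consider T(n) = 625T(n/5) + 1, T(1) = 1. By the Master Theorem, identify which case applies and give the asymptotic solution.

a=625, b=5, f(n)=1.
log_5(625) = 4 > 0.
Since f(n) = O(n^0) is polynomially smaller than n^4, Case 1 applies.
T(n) = Theta(n^4).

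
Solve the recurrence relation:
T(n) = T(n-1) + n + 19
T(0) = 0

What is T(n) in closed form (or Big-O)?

Dominant term in sum is 1*sum(i, i=1..n) = 1*n*(n+1)/2 = O(n^2).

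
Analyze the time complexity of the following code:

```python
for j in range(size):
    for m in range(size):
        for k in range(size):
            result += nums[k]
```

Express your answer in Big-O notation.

Time complexity: O(n^3).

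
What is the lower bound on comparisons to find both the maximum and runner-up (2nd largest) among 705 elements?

Lower bound: finding the max needs 705-1 comparisons. By an adversary weight-doubling argument, the maximum element must personally win at least ceil(log_2(705)) = 10 comparisons in any correct algorithm. The 2nd largest is among those 10 direct losers, and distinguishing it requires 10-1 more comparisons. Total >= 705-1 + 10-1 = 713. A balanced tournament achieves this bound exactly.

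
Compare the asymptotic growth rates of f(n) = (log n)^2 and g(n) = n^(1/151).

g(n) = n^(1/151) grows faster: any positive power of n dominates any polylog.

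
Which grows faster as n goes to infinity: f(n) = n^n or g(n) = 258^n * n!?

g(n) = 258^n * n! grows faster: by Stirling n! ~ sqrt(2 pi n)(n/e)^n, so 258^n n! / n^n ~ (258/e)^n sqrt(2 pi n) -> infinity since 258/e > 1.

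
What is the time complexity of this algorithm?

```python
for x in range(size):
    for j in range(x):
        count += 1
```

Time complexity: O(n^2).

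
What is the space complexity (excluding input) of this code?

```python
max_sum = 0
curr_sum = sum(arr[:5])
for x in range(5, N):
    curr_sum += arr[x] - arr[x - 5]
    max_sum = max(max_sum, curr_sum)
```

Space complexity: O(1).
Only a constant amount of auxiliary storage is used; nothing grows with n.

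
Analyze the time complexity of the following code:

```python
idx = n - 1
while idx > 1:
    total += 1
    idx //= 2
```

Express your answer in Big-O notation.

Time complexity: O(log n).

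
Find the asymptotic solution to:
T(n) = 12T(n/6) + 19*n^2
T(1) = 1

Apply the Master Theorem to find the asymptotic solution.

a=12, b=6, f(n)=19*n^2. log_6(12) = 1.387 < 2. Case 3: T(n) = O(n^2).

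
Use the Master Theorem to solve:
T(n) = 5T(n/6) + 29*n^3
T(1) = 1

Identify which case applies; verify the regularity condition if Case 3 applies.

a=5, b=6, f(n)=29*n^3.
log_6(5) = 0.8982 < 3.
f(n) = Omega(n^(0.8982+epsilon)) for some epsilon > 0, so Case 3 is the candidate.
Regularity: a*f(n/b) = 5*29*(n/6)^3 = (5/216)*29*n^3 <= c*f(n) with c = 5/216 < 1. Satisfied.
Case 3: T(n) = Theta(n^3).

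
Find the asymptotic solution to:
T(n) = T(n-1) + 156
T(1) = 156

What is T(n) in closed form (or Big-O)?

Unrolling: T(n) = T(n-1) + 156 = T(n-2) + 2*156 = ... = T(1) + (n-1)*156 = 156 + (n-1)*156 = 156n.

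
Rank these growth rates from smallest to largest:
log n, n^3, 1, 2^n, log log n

Ordered by growth rate: 1 < log log n < log n < n^3 < 2^n.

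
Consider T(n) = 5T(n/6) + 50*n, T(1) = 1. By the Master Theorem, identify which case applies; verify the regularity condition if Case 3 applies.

a=5, b=6, f(n)=50*n.
log_6(5) = 0.8982 < 1.
f(n) = Omega(n^(0.8982+epsilon)) for some epsilon > 0, so Case 3 is the candidate.
Regularity: a*f(n/b) = 5*50*(n/6)^1 = (5/6)*50*n^1 <= c*f(n) with c = 5/6 < 1. Satisfied.
Case 3: T(n) = Theta(n).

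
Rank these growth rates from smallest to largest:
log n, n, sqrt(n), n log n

Ordered by growth rate: log n < sqrt(n) < n < n log n.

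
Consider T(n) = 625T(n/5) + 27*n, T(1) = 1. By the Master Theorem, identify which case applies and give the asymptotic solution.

a=625, b=5, f(n)=27*n.
log_5(625) = 4 > 1.
Since f(n) = O(n^1) is polynomially smaller than n^4, Case 1 applies.
T(n) = Theta(n^4).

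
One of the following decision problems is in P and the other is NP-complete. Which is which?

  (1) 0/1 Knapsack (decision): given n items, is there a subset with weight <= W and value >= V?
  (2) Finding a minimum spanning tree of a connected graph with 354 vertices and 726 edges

(1) is NP-complete: reduces from Subset Sum.
(2) is P: Kruskal's / Prim's algorithms run in polynomial time.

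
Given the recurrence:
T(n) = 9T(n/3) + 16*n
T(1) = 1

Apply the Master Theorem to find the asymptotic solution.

a=9, b=3, f(n)=16*n. log_3(9) = 2. Case 1 of Master Theorem: T(n) = O(n^2).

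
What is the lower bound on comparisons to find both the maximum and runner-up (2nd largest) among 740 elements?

Lower bound: finding the max needs 740-1 comparisons. By an adversary weight-doubling argument, the maximum element must personally win at least ceil(log_2(740)) = 10 comparisons in any correct algorithm. The 2nd largest is among those 10 direct losers, and distinguishing it requires 10-1 more comparisons. Total >= 740-1 + 10-1 = 748. A balanced tournament achieves this bound exactly.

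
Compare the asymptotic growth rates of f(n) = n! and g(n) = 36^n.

f(n) = n! grows faster: n!/36^n -> infinity by Stirling.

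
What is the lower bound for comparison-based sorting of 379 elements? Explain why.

A comparison-based sorting algorithm corresponds to a decision tree. With 379! possible permutations, the tree has 379! leaves. The height is at least log_2(379!) = Omega(n log n) by Stirling's approximation.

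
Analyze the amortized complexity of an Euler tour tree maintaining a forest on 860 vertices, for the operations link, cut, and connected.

An Euler tour tree stores each tree's Euler tour as a balanced BST keyed by tour position. On 860 vertices: link concatenates two tours via O(1) splits/joins of size <= 2*860 (O(log n)); cut splits the tour at the two occurrences of the edge (O(log n)); connected compares BST roots (O(log n) to find the root). All O(log n) amortized.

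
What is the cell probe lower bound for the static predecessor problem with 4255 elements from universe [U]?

The Patrascu-Thorup lower bound shows any data structure on n = 4255 elements using O(n * polylog(n)) space requires Omega(log log U) query time. van Emde Boas trees achieve O(log log U) with O(U) space.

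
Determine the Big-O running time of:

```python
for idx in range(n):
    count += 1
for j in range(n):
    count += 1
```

Time complexity: O(n).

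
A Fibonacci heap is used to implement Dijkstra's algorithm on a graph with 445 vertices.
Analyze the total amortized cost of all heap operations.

Dijkstra performs 445 insert, 445 extract-min, and at most E decrease-key operations. With Fibonacci heap: insert O(1) amortized, extract-min O(log n) amortized, decrease-key O(1) amortized. Total with n = 445: O(n * 1 + n * log n + E * 1) = O(n log n + E).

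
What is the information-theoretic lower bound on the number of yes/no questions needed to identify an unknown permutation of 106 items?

There are 106! = 114628056373470835453434738414834942870388487424139673389282723476762012382449946252660360871841673476016298287096435143747350528228224302506311680000000000000000000000000 permutations. Each yes/no question gives at most 1 bit, so at least ceil(log_2(114628056373470835453434738414834942870388487424139673389282723476762012382449946252660360871841673476016298287096435143747350528228224302506311680000000000000000000000000)) = 565 questions are needed.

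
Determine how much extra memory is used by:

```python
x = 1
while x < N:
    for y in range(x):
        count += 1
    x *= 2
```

Space complexity: O(1).
Only a constant amount of auxiliary storage is used; nothing grows with n.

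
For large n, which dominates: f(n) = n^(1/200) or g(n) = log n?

f(n) = n^(1/200) grows faster: any positive power of n dominates log n.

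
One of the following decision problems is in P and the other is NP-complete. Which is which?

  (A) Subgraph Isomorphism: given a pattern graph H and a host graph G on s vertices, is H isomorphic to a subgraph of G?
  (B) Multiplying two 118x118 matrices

(A) is NP-complete: generalizes Clique and Hamiltonian Path (pattern size is part of the input).
(B) is P: the schoolbook algorithm runs in O(n^3).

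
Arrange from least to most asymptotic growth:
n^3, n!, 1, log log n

Ordered by growth rate: 1 < log log n < n^3 < n!.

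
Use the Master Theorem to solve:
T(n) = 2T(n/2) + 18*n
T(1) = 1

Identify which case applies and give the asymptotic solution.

a=2, b=2, f(n)=18*n.
log_2(2) = 1, so n^(log_b(a)) = n.
f(n) = Theta(n), so Case 2 applies.
T(n) = Theta(n log n).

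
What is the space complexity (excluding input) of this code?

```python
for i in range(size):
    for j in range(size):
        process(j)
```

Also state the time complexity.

Space complexity: O(1).
Only a constant amount of auxiliary storage is used; nothing grows with n.
Time complexity: O(n^2).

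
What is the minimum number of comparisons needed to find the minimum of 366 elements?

Finding the minimum requires 365 comparisons, identical reasoning to finding the maximum. Each comparison eliminates one candidate.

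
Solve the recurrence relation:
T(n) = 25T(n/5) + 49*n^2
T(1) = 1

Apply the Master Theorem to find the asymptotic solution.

a=25, b=5, f(n)=49*n^2. log_5(25) = 2. Case 2: T(n) = O(n^2 log n).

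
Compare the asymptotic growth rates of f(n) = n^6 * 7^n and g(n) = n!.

g(n) = n! grows faster: by Stirling n! ~ (n/e)^n sqrt(2*pi*n); (n/e)^n eventually dominates n^6 * 7^n.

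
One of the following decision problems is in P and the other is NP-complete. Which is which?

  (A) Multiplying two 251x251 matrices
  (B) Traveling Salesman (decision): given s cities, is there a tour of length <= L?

(A) is P: the schoolbook algorithm runs in O(n^3).
(B) is NP-complete: reduces from Hamiltonian Cycle.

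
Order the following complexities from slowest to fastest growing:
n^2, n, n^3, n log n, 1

Ordered by growth rate: 1 < n < n log n < n^2 < n^3.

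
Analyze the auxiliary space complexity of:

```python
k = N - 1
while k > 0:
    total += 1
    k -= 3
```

Space complexity: O(1).
Only a constant amount of auxiliary storage is used; nothing grows with n.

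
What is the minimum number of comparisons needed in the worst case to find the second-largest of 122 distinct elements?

Lower bound: finding the max needs 122-1 comparisons. By the adversary weight-doubling argument, the max must personally win >= ceil(log_2(122)) = 7 comparisons; the 2nd-largest is among those 7 losers, needing 7-1 more comparisons. Total >= 122-1 + 7-1 = 127. A balanced knockout tournament achieves this.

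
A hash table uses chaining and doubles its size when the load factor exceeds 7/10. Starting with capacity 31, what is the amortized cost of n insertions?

Rehashing occurs when load exceeds 7/10. Total rehash cost is geometric series summing to O(n). Each insertion itself is O(1). Amortized: O(1).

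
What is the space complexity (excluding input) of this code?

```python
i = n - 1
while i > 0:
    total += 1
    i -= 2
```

Space complexity: O(1).
Only a constant amount of auxiliary storage is used; nothing grows with n.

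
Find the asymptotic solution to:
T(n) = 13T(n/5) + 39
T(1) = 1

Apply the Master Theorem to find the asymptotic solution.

a=13, b=5, f(n)=39. log_5(13) = 1.594. Case 1 of Master Theorem: T(n) = O(n^1.594).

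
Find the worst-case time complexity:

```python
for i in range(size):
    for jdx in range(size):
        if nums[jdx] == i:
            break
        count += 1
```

Time complexity: O(n^2).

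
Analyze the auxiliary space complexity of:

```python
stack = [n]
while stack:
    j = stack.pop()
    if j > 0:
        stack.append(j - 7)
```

Space complexity: O(1).
Only a constant amount of auxiliary storage is used; nothing grows with n.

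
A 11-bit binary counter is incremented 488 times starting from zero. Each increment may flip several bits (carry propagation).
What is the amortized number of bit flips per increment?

Bit i flips on every 2^i-th increment, so over 488 increments bit i flips floor(488/2^i) times. Summing over i: total flips < 2 * 488. Amortized: < 2 = O(1) per increment.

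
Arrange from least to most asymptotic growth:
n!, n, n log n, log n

Ordered by growth rate: log n < n < n log n < n!.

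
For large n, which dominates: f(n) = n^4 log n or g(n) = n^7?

g(n) = n^7 grows faster: n^7 / (n^4 log n) = n^3/log n -> infinity.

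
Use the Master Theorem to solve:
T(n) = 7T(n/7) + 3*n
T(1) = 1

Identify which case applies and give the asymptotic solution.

a=7, b=7, f(n)=3*n.
log_7(7) = 1, so n^(log_b(a)) = n.
f(n) = Theta(n), so Case 2 applies.
T(n) = Theta(n log n).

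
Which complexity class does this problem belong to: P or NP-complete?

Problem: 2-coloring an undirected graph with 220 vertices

This problem is in P: 2-coloring is bipartiteness testing via BFS, O(V+E).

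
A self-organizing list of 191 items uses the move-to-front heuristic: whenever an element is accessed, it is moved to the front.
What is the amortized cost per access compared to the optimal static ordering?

With potential Phi = number of inversions between the MTF list and the optimal static list (at most C(191,2)), each access has amortized cost at most 2 * (cost under optimal static ordering). This is the move-to-front 2-competitiveness result.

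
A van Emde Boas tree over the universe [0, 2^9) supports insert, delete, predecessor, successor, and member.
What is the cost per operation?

vEB recursively partitions [0, 512) into sqrt(u) clusters of size sqrt(u). Each operation recurses into either one cluster or the summary, never both: T(u) = T(sqrt(u)) + O(1) => T(u) = O(log log u) = O(log 9). This is worst-case, not just amortized.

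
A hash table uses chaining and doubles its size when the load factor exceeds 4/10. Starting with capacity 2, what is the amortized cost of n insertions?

Rehashing occurs when load exceeds 4/10. Total rehash cost is geometric series summing to O(n). Each insertion itself is O(1). Amortized: O(1).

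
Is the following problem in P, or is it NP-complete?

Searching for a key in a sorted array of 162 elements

This problem is in P: binary search runs in O(log n).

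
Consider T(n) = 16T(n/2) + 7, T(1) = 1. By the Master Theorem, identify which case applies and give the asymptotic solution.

a=16, b=2, f(n)=7.
log_2(16) = 4 > 0.
Since f(n) = O(n^0) is polynomially smaller than n^4, Case 1 applies.
T(n) = Theta(n^4).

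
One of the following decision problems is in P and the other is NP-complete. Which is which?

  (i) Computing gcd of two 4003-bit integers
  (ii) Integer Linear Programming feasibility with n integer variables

(i) is P: the Euclidean algorithm runs in polynomial time in the bit-length.
(ii) is NP-complete: ILP feasibility is NP-complete (LP relaxation is in P).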